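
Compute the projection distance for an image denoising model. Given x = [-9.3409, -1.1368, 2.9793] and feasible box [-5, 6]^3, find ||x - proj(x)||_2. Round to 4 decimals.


Project each component onto [-5, 6].
clip(-9.3409) = -5.0, clip(-1.1368) = -1.1368, clip(2.9793) = 2.9793
Projection = [-5.0, -1.1368, 2.9793]
Squared diffs: [18.8434, 0.0, 0.0]
Distance = sqrt(18.8434) = 4.3409


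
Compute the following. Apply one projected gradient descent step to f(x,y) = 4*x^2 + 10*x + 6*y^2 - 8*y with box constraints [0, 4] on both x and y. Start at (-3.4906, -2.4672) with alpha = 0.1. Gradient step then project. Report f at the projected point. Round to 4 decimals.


Step 1: Compute gradient at (-3.4906, -2.4672).
grad_x = 2*4*-3.4906 + 10 = -17.9248
grad_y = 2*6*-2.4672 - 8 = -37.6064
Step 2: Gradient step.
x_raw = -3.4906 - 0.1*-17.9248 = -1.6981
y_raw = -2.4672 - 0.1*-37.6064 = 1.2934
Step 3: Project onto [0, 4].
x_proj = clip(-1.6981) = 0.0
y_proj = clip(1.2934) = 1.2934
Step 4: Evaluate f.
f(0.0, 1.2934) = -0.3096


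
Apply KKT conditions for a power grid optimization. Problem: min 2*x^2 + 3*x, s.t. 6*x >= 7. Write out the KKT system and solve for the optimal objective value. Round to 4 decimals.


Step 1: Try lambda = 0 (constraint inactive).
x_unc = -3/(2*2) = -0.75
Check: 6*-0.75 = -4.5 < 7 -- violated!
Step 2: Constraint must be active: 6*x = 7
x* = 7/6 = 1.1667 (rounded; the exact value 7/6 is used below)
lambda = (2*2*(7/6) + 3)/6 = 1.2778
Step 3: Compute optimal value.
f(x*) = 2*(7/6)^2 + 3*(7/6) = 6.2222


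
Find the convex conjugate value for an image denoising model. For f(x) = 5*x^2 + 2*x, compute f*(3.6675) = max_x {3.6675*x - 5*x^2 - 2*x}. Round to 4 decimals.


f*(y) = sup_x {y*x - a*x^2 - b*x} = sup_x {(y-b)*x - a*x^2}
FOC: (y - b) - 2a*x = 0 => x* = (y - b)/(2a)
x* = (3.6675 - 2)/(2*5) = 0.1668
f*(3.6675) = (y-b)^2/(4a) = (3.6675 - 2)^2/(4*5)
= 2.7806/20 = 0.139


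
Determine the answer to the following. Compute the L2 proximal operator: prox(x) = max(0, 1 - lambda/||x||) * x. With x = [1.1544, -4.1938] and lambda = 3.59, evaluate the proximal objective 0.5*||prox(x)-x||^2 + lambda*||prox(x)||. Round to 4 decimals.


Step 1: Compute ||x||.
||x|| = 4.3498
Step 2: Compute scaling factor.
scale = max(0, 1 - 3.59/4.3498) = 0.1747
Step 3: prox(x) = [0.2016, -0.7325]
||prox(x)|| = 0.7598
Step 4: Proximal objective.
0.5*||prox-x||^2 = 6.4441
lambda*||prox|| = 2.7277
Total = 9.1717


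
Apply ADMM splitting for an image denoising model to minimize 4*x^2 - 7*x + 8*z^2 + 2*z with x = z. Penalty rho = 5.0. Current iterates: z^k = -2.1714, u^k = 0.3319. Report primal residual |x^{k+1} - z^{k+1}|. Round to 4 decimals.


ADMM iteration with rho = 5.0, z^k = -2.1714, u^k = 0.3319
Step 1: x-update.
Minimize 4*x^2 - 7*x + (5.0/2)*(x + 2.1714 + 0.3319)^2
FOC: (2*4 + 5.0)*x = 7 + 5.0*(-2.1714 - 0.3319)
x^{k+1} = -0.4243
Step 2: z-update.
Minimize 8*z^2 + 2*z + (5.0/2)*(-0.4243 - z + 0.3319)^2
FOC: (2*8 + 5.0)*z = -2 + 5.0*(-0.4243 + 0.3319)
z^{k+1} = -0.1172
Step 3: u-update.
u^{k+1} = 0.3319 - 0.4243 + 0.1172 = 0.0248
Step 4: Primal residual = |-0.4243 + 0.1172| = 0.3071


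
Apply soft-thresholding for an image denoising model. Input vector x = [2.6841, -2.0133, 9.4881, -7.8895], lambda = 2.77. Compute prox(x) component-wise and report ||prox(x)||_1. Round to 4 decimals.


Soft-thresholding with lambda = 2.77:
prox(2.6841) = sign(2.6841)*max(|2.6841| - 2.77, 0) = 0.0
prox(-2.0133) = sign(-2.0133)*max(|-2.0133| - 2.77, 0) = 0.0
prox(9.4881) = sign(9.4881)*max(|9.4881| - 2.77, 0) = 6.7181
prox(-7.8895) = sign(-7.8895)*max(|-7.8895| - 2.77, 0) = -5.1195
prox(x) = [0.0, 0.0, 6.7181, -5.1195]
||prox(x)||_1 = 0.0 + 0.0 + 6.7181 + 5.1195 = 11.8376


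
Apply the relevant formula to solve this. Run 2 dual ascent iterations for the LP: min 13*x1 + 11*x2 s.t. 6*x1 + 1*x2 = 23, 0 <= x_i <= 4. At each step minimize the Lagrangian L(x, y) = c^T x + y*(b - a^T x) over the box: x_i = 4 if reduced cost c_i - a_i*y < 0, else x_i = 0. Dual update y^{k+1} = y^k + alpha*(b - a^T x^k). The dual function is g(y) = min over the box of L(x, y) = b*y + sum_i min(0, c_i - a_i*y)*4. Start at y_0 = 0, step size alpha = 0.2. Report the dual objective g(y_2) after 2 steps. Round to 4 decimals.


Dual ascent for LP: min 13*x1 + 11*x2, 6*x1 + 1*x2 = 23, 0 <= x_i <= 4
Step 1: y^k = 0.0, reduced costs: (13.0, 11.0)
  x^k = (0.0, 0.0), subgradient = b - a^T x = 23.0
  y^{k+1} = 0.0 + 0.2*23.0 = 4.6
Step 2: y^k = 4.6, reduced costs: (-14.6, 6.4)
  x^k = (4.0, 0.0), subgradient = b - a^T x = -1.0
  y^{k+1} = 4.6 + 0.2*-1.0 = 4.4
Dual objective at y_2 = 4.4: reduced costs (-13.4, 6.6), box minimizer x = (4.0, 0.0)
g(y_2) = b*y + (c1 - a1*y)*x1 + (c2 - a2*y)*x2 = 23*4.4 + (-13.4)*4.0 + 6.6*0.0 = 101.2 - 53.6 + 0.0 = 47.6


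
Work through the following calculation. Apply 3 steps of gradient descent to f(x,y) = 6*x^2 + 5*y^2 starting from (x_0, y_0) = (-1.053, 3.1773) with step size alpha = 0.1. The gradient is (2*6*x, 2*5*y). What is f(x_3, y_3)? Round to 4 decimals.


Gradient descent on f(x,y) = 6*x^2 + 5*y^2.
Starting point: (-1.053, 3.1773), alpha = 0.1
Step 1: grad_x = 2*6*-1.053 = -12.636, grad_y = 2*5*3.1773 = 31.773
  x_1 = -1.053 - 0.1*-12.636 = 0.2106
  y_1 = 3.1773 - 0.1*31.773 = 0.0
Step 2: grad_x = 2*6*0.2106 = 2.5272, grad_y = 2*5*0.0 = 0.0
  x_2 = 0.2106 - 0.1*2.5272 = -0.0421
  y_2 = 0.0 - 0.1*0.0 = 0.0
Step 3: grad_x = 2*6*-0.0421 = -0.5054, grad_y = 2*5*0.0 = 0.0
  x_3 = -0.0421 - 0.1*-0.5054 = 0.0084
  y_3 = 0.0 - 0.1*0.0 = 0.0
f(0.0084, 0.0) = 6*0.0084^2 + 5*0.0^2 = 0.0004


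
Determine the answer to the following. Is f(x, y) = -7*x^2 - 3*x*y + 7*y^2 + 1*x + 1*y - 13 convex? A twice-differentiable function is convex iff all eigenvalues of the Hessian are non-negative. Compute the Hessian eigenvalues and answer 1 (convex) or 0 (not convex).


The Hessian of f(x,y) = -7*x^2 - 3*x*y + 7*y^2 + 1*x + 1*y - 13 is:
H = [[-14, -3], [-3, 14]]
Trace = -14 + 14 = 0
Determinant = -14*14 - (-3)^2 = -205
Discriminant = (0)^2 - 4*-205 = 820.0
Eigenvalues: lambda_1 = -14.3178, lambda_2 = 14.3178
The function is not convex.

0


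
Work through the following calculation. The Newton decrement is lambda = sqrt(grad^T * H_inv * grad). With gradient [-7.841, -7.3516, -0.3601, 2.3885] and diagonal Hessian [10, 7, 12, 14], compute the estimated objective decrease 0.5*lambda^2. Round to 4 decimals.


Step 1: H is diagonal, so H^(-1) * g = [-0.7841, -1.0502, -0.03, 0.1706].
Step 2: g^T H^(-1) g = sum_i g_i^2 / H_ii
  = (-7.841)^2/10 + (-7.3516)^2/7 + (-0.3601)^2/12 + (2.3885)^2/14
  = 6.1481 + 7.7209 + 0.0108 + 0.4075 = 14.2873
Step 3: Objective decrease = 0.5 * g^T H^(-1) g = 7.1436


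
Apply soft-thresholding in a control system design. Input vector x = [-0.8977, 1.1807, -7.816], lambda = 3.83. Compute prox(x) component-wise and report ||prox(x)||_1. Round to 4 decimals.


Soft-thresholding with lambda = 3.83:
prox(-0.8977) = sign(-0.8977)*max(|-0.8977| - 3.83, 0) = 0.0
prox(1.1807) = sign(1.1807)*max(|1.1807| - 3.83, 0) = 0.0
prox(-7.816) = sign(-7.816)*max(|-7.816| - 3.83, 0) = -3.986
prox(x) = [0.0, 0.0, -3.986]
||prox(x)||_1 = 0.0 + 0.0 + 3.986 = 3.986


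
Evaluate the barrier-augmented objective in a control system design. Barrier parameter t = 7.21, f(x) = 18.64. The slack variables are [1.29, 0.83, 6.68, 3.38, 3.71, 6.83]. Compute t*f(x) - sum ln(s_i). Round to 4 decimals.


Step 1: Compute log-barrier.
ln values: [0.2546, -0.1863, 1.8991, 1.2179, 1.311, 1.9213]
phi = -(0.2546 - 0.1863 + 1.8991 + 1.2179 + 1.311 + 1.9213) = -6.4177
Step 2: Compute augmented objective.
t*f(x) = 7.21*18.64 = 134.3944
Total = 134.3944 - 6.4177 = 127.9767


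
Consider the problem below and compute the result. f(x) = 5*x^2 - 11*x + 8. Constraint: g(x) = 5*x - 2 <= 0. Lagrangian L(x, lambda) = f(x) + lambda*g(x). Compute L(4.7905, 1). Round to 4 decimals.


Step 1: Evaluate f(x).
f(4.7905) = 5*4.7905^2 - 11*4.7905 + 8 = 70.049
Step 2: Evaluate g(x).
g(4.7905) = 5*4.7905 - 2 = 21.9525
Step 3: Compute Lagrangian.
L = 70.049 + 1*21.9525 = 92.0015


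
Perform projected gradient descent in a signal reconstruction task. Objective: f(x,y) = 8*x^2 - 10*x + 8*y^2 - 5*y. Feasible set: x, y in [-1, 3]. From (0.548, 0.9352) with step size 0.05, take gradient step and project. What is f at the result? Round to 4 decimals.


Step 1: Compute gradient at (0.548, 0.9352).
grad_x = 2*8*0.548 - 10 = -1.232
grad_y = 2*8*0.9352 - 5 = 9.9632
Step 2: Gradient step.
x_raw = 0.548 - 0.05*-1.232 = 0.6096
y_raw = 0.9352 - 0.05*9.9632 = 0.437
Step 3: Project onto [-1, 3].
x_proj = clip(0.6096) = 0.6096
y_proj = clip(0.437) = 0.437
Step 4: Evaluate f.
f(0.6096, 0.437) = -3.7803


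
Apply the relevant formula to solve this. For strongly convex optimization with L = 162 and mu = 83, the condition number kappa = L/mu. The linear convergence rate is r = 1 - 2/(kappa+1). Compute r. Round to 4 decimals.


Step 1: Compute the condition number.
kappa = L/mu = 162/83 = 1.9518
Step 2: Compute the convergence rate.
r = 1 - 2/(kappa + 1) = 1 - 2*mu/(L + mu) = (L - mu)/(L + mu) = 79/245 = 0.3224


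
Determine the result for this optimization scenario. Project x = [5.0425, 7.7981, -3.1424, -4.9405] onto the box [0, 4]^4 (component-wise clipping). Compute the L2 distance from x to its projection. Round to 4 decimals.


Project each component onto [0, 4].
clip(5.0425) = 4.0, clip(7.7981) = 4.0, clip(-3.1424) = 0.0, clip(-4.9405) = 0.0
Projection = [4.0, 4.0, 0.0, 0.0]
Squared diffs: [1.0868, 14.4256, 9.8747, 24.4085]
Distance = sqrt(49.7956) = 7.0566


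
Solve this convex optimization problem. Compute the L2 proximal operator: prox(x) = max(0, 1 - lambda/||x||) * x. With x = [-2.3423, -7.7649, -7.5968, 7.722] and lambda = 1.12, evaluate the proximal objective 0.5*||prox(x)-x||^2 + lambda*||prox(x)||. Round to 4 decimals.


Step 1: Compute ||x||.
||x|| = 13.5322
Step 2: Compute scaling factor.
scale = max(0, 1 - 1.12/13.5322) = 0.9172
Step 3: prox(x) = [-2.1484, -7.1222, -6.968, 7.0829]
||prox(x)|| = 12.4122
Step 4: Proximal objective.
0.5*||prox-x||^2 = 0.6272
lambda*||prox|| = 13.9017
Total = 14.5289


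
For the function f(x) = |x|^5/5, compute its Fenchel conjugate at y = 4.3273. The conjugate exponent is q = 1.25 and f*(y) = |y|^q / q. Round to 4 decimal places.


The conjugate exponent q satisfies 1/p + 1/q = 1.
p = 5, so q = 5/(5 - 1) = 1.25
|y|^q = 4.3273^1.25 = 6.2412
f*(4.3273) = 6.2412 / 1.25 = 4.993


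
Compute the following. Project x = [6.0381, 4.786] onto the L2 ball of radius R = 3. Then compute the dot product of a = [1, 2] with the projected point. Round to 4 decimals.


Step 1: Compute ||x|| (intermediates to 6 decimals).
||x|| = sqrt(6.0381^2 + 4.786^2) = 7.704833
Step 2: Project.
Since ||x|| > R, scale = R/||x|| = 3/7.704833 = 0.389366, proj(x) = scale * x
proj(x) = [2.351031, 1.863506]
Step 3: Dot product.
a^T * proj(x) = 1*2.351031 + 2*1.863506 = 6.078


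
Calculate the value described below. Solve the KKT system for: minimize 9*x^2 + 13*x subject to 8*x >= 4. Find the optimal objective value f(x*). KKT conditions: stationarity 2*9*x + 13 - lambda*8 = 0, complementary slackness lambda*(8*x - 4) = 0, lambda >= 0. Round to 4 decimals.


Step 1: Try lambda = 0 (constraint inactive).
x_unc = -13/(2*9) = -0.7222
Check: 8*-0.7222 = -5.7776 < 4 -- violated!
Step 2: Constraint must be active: 8*x = 4
x* = 4/8 = 0.5
lambda = (2*9*0.5 + 13)/8 = 2.75
Step 3: Compute optimal value.
f(x*) = 9*0.5^2 + 13*0.5 = 8.75


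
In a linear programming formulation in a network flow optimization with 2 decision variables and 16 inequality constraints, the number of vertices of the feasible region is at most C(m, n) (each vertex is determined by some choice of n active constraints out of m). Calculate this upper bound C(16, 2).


Each vertex corresponds to some choice of n active constraints out of m, so the number of vertices is at most C(m, n) = m! / (n!(m-n)!).
m = 16, n = 2
Numerator: 16 * 15
Denominator: 2! = 2
C(16, 2) = 120


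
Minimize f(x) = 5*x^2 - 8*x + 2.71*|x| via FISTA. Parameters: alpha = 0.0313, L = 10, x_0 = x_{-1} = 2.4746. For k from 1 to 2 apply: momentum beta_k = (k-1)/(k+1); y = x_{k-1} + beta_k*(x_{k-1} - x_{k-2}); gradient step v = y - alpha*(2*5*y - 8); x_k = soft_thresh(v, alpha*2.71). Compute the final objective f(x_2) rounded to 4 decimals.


FISTA on f(x) = 5*x^2 - 8*x + 2.71*|x|
L = 10, alpha = 0.0313
Iteration 1: beta = 0.0, y = 2.4746 + 0.0*(2.4746 - 2.4746) = 2.4746
  grad(y) = 16.746, v = y - alpha*grad = 1.9505
  prox(v) = soft_thresh(1.9505, 0.0848) = 1.8656
Iteration 2: beta = 0.3333, y = 1.8656 + 0.3333*(1.8656 - 2.4746) = 1.6626
  grad(y) = 8.6264, v = y - alpha*grad = 1.3926
  prox(v) = soft_thresh(1.3926, 0.0848) = 1.3078
f(x_2) = 5*1.3078^2 - 8*1.3078 + 2.71*|1.3078| = 1.6335


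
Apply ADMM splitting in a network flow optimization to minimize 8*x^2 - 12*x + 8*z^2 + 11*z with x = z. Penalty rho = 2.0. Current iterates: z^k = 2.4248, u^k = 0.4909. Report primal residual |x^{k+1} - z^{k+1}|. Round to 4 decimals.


ADMM iteration with rho = 2.0, z^k = 2.4248, u^k = 0.4909
Step 1: x-update.
Minimize 8*x^2 - 12*x + (2.0/2)*(x - 2.4248 + 0.4909)^2
FOC: (2*8 + 2.0)*x = 12 + 2.0*(2.4248 - 0.4909)
x^{k+1} = 0.8815
Step 2: z-update.
Minimize 8*z^2 + 11*z + (2.0/2)*(0.8815 - z + 0.4909)^2
FOC: (2*8 + 2.0)*z = -11 + 2.0*(0.8815 + 0.4909)
z^{k+1} = -0.4586
Step 3: u-update.
u^{k+1} = 0.4909 + 0.8815 + 0.4586 = 1.8311
Step 4: Primal residual = |0.8815 + 0.4586| = 1.3402


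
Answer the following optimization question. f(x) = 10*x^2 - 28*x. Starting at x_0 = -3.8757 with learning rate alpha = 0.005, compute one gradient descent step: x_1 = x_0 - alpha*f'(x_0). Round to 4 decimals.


We compute the gradient at x_0 and apply the update.
f'(x) = 20*x - 28
f'(-3.8757) = 20*-3.8757 - 28 = -105.514
x_1 = -3.8757 - 0.005*-105.514 = -3.3481


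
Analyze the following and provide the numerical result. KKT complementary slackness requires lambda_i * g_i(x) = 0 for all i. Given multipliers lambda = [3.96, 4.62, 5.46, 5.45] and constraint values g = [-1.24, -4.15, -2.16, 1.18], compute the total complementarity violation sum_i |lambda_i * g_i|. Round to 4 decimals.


KKT complementary slackness check:
lambda_1 * g_1 = 3.96 * -1.24 = -4.9104
lambda_2 * g_2 = 4.62 * -4.15 = -19.173
lambda_3 * g_3 = 5.46 * -2.16 = -11.7936
lambda_4 * g_4 = 5.45 * 1.18 = 6.431
Total violation = 4.9104 + 19.173 + 11.7936 + 6.431 = 42.308


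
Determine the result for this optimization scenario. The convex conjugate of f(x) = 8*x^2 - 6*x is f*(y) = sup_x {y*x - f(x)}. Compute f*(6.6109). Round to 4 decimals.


f*(y) = sup_x {y*x - a*x^2 - b*x} = sup_x {(y-b)*x - a*x^2}
FOC: (y - b) - 2a*x = 0 => x* = (y - b)/(2a)
x* = (6.6109 + 6)/(2*8) = 0.7882
f*(6.6109) = (y-b)^2/(4a) = (6.6109 + 6)^2/(4*8)
= 159.0348/32 = 4.9698


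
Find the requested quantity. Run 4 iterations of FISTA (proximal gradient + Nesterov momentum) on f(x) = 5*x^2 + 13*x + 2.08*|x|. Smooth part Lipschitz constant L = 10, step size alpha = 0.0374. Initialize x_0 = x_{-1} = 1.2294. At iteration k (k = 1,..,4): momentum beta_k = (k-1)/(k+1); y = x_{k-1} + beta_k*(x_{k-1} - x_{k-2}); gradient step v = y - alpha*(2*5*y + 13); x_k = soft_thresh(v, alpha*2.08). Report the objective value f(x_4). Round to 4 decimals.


FISTA on f(x) = 5*x^2 + 13*x + 2.08*|x|
L = 10, alpha = 0.0374
Iteration 1: beta = 0.0, y = 1.2294 + 0.0*(1.2294 - 1.2294) = 1.2294
  grad(y) = 25.294, v = y - alpha*grad = 0.2834
  prox(v) = soft_thresh(0.2834, 0.0778) = 0.2056
Iteration 2: beta = 0.3333, y = 0.2056 + 0.3333*(0.2056 - 1.2294) = -0.1357
  grad(y) = 11.6435, v = y - alpha*grad = -0.5711
  prox(v) = soft_thresh(-0.5711, 0.0778) = -0.4933
Iteration 3: beta = 0.5, y = -0.4933 + 0.5*(-0.4933 - 0.2056) = -0.8428
  grad(y) = 4.5721, v = y - alpha*grad = -1.0138
  prox(v) = soft_thresh(-1.0138, 0.0778) = -0.936
Iteration 4: beta = 0.6, y = -0.936 + 0.6*(-0.936 + 0.4933) = -1.2016
  grad(y) = 0.984, v = y - alpha*grad = -1.2384
  prox(v) = soft_thresh(-1.2384, 0.0778) = -1.1606
f(x_4) = 5*(-1.1606)^2 + 13*(-1.1606) + 2.08*|-1.1606| = -5.9388


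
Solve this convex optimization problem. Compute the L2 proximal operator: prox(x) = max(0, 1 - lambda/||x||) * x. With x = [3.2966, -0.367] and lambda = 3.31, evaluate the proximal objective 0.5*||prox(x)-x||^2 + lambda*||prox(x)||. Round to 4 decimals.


Step 1: Compute ||x||.
||x|| = 3.317
Step 2: Compute scaling factor.
scale = max(0, 1 - 3.31/3.317) = 0.0021
Step 3: prox(x) = [0.0069, -0.0008]
||prox(x)|| = 0.007
Step 4: Proximal objective.
0.5*||prox-x||^2 = 5.4781
lambda*||prox|| = 0.0232
Total = 5.5011


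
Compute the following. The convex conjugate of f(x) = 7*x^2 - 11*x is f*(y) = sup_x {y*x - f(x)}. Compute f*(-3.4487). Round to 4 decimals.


f*(y) = sup_x {y*x - a*x^2 - b*x} = sup_x {(y-b)*x - a*x^2}
FOC: (y - b) - 2a*x = 0 => x* = (y - b)/(2a)
x* = (-3.4487 + 11)/(2*7) = 0.5394
f*(-3.4487) = (y-b)^2/(4a) = (-3.4487 + 11)^2/(4*7)
= 57.0221/28 = 2.0365


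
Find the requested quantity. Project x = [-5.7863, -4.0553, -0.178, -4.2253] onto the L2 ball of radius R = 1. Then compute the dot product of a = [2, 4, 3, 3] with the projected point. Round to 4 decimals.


Step 1: Compute ||x|| (intermediates to 6 decimals).
||x|| = sqrt((-5.7863)^2 + (-4.0553)^2 + (-0.178)^2 + (-4.2253)^2) = 8.234778
Step 2: Project.
Since ||x|| > R, scale = R/||x|| = 1/8.234778 = 0.121436, proj(x) = scale * x
proj(x) = [-0.702665, -0.492459, -0.021616, -0.513104]
Step 3: Dot product.
a^T * proj(x) = 2*(-0.702665) + 4*(-0.492459) + 3*(-0.021616) + 3*(-0.513104) = -4.9793


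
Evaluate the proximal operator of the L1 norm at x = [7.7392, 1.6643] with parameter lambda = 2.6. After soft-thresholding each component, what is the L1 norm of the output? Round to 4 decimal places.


Soft-thresholding with lambda = 2.6:
prox(7.7392) = sign(7.7392)*max(|7.7392| - 2.6, 0) = 5.1392
prox(1.6643) = sign(1.6643)*max(|1.6643| - 2.6, 0) = 0.0
prox(x) = [5.1392, 0.0]
||prox(x)||_1 = 5.1392 + 0.0 = 5.1392


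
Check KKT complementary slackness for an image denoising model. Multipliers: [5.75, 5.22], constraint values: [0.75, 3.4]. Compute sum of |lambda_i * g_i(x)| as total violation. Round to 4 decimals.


KKT complementary slackness check:
lambda_1 * g_1 = 5.75 * 0.75 = 4.3125
lambda_2 * g_2 = 5.22 * 3.4 = 17.748
Total violation = 4.3125 + 17.748 = 22.0605


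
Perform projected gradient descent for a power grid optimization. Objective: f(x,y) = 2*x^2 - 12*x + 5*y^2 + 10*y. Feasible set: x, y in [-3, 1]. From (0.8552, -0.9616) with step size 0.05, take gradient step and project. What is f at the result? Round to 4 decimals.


Step 1: Compute gradient at (0.8552, -0.9616).
grad_x = 2*2*0.8552 - 12 = -8.5792
grad_y = 2*5*-0.9616 + 10 = 0.384
Step 2: Gradient step.
x_raw = 0.8552 - 0.05*-8.5792 = 1.2842
y_raw = -0.9616 - 0.05*0.384 = -0.9808
Step 3: Project onto [-3, 1].
x_proj = clip(1.2842) = 1.0
y_proj = clip(-0.9808) = -0.9808
Step 4: Evaluate f.
f(1.0, -0.9808) = -14.9982


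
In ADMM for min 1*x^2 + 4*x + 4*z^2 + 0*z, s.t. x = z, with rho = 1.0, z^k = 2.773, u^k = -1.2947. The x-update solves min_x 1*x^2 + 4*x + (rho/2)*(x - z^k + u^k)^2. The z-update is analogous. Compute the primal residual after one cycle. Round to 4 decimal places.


ADMM iteration with rho = 1.0, z^k = 2.773, u^k = -1.2947
Step 1: x-update.
Minimize 1*x^2 + 4*x + (1.0/2)*(x - 2.773 - 1.2947)^2
FOC: (2*1 + 1.0)*x = -4 + 1.0*(2.773 + 1.2947)
x^{k+1} = 0.0226
Step 2: z-update.
Minimize 4*z^2 + 0*z + (1.0/2)*(0.0226 - z - 1.2947)^2
FOC: (2*4 + 1.0)*z = 0 + 1.0*(0.0226 - 1.2947)
z^{k+1} = -0.1413
Step 3: u-update.
u^{k+1} = -1.2947 + 0.0226 + 0.1413 = -1.1308
Step 4: Primal residual = |0.0226 + 0.1413| = 0.1639


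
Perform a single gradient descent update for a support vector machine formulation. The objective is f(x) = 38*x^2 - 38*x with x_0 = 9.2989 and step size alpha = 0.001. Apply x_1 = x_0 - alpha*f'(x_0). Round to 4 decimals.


We compute the gradient at x_0 and apply the update.
f'(x) = 76*x - 38
f'(9.2989) = 76*9.2989 - 38 = 668.7164
x_1 = 9.2989 - 0.001*668.7164 = 8.6302


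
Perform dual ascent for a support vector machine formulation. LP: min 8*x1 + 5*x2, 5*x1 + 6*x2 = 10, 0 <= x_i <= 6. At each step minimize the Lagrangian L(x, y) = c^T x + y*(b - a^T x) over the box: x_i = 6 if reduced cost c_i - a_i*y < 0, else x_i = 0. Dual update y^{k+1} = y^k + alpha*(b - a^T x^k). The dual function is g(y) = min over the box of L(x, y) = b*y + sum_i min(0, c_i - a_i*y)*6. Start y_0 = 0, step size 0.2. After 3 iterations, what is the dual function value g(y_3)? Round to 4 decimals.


Dual ascent for LP: min 8*x1 + 5*x2, 5*x1 + 6*x2 = 10, 0 <= x_i <= 6
Step 1: y^k = 0.0, reduced costs: (8.0, 5.0)
  x^k = (0.0, 0.0), subgradient = b - a^T x = 10.0
  y^{k+1} = 0.0 + 0.2*10.0 = 2.0
Step 2: y^k = 2.0, reduced costs: (-2.0, -7.0)
  x^k = (6.0, 6.0), subgradient = b - a^T x = -56.0
  y^{k+1} = 2.0 + 0.2*-56.0 = -9.2
Step 3: y^k = -9.2, reduced costs: (54.0, 60.2)
  x^k = (0.0, 0.0), subgradient = b - a^T x = 10.0
  y^{k+1} = -9.2 + 0.2*10.0 = -7.2
Dual objective at y_3 = -7.2: reduced costs (44.0, 48.2), box minimizer x = (0.0, 0.0)
g(y_3) = b*y + (c1 - a1*y)*x1 + (c2 - a2*y)*x2 = 10*(-7.2) + 44.0*0.0 + 48.2*0.0 = -72.0 + 0.0 + 0.0 = -72.0


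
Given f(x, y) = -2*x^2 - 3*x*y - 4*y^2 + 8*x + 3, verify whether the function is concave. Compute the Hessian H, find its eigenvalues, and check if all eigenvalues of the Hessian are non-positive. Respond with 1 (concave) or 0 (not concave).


The Hessian of f(x,y) = -2*x^2 - 3*x*y - 4*y^2 + 8*x + 3 is:
H = [[-4, -3], [-3, -8]]
Trace = -4 - 8 = -12
Determinant = -4*-8 - (-3)^2 = 23
Discriminant = (-12)^2 - 4*23 = 52.0
Eigenvalues: lambda_1 = -9.6056, lambda_2 = -2.3944
The function is concave.

1


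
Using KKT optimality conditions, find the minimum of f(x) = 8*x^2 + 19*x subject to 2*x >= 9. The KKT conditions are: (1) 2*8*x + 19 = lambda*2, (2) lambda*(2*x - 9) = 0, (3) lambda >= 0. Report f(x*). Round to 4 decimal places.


Step 1: Try lambda = 0 (constraint inactive).
x_unc = -19/(2*8) = -1.1875
Check: 2*-1.1875 = -2.375 < 9 -- violated!
Step 2: Constraint must be active: 2*x = 9
x* = 9/2 = 4.5
lambda = (2*8*4.5 + 19)/2 = 45.5
Step 3: Compute optimal value.
f(x*) = 8*4.5^2 + 19*4.5 = 247.5


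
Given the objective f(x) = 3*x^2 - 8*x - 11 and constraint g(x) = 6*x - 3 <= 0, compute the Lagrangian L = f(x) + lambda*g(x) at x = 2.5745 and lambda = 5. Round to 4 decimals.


Step 1: Evaluate f(x).
f(2.5745) = 3*2.5745^2 - 8*2.5745 - 11 = -11.7118
Step 2: Evaluate g(x).
g(2.5745) = 6*2.5745 - 3 = 12.447
Step 3: Compute Lagrangian.
L = -11.7118 + 5*12.447 = 50.5232


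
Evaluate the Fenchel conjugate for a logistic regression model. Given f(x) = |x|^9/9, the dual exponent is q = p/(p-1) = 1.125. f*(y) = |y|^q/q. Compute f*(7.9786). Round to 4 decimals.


The conjugate exponent q satisfies 1/p + 1/q = 1.
p = 9, so q = 9/(9 - 1) = 1.125
|y|^q = 7.9786^1.125 = 10.3435
f*(7.9786) = 10.3435 / 1.125 = 9.1942


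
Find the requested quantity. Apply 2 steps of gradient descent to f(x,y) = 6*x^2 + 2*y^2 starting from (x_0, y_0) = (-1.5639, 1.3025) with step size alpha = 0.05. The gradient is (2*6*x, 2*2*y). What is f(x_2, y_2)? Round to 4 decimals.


Gradient descent on f(x,y) = 6*x^2 + 2*y^2.
Starting point: (-1.5639, 1.3025), alpha = 0.05
Step 1: grad_x = 2*6*-1.5639 = -18.7668, grad_y = 2*2*1.3025 = 5.21
  x_1 = -1.5639 - 0.05*-18.7668 = -0.6256
  y_1 = 1.3025 - 0.05*5.21 = 1.042
Step 2: grad_x = 2*6*-0.6256 = -7.5067, grad_y = 2*2*1.042 = 4.168
  x_2 = -0.6256 - 0.05*-7.5067 = -0.2502
  y_2 = 1.042 - 0.05*4.168 = 0.8336
f(-0.2502, 0.8336) = 6*(-0.2502)^2 + 2*0.8336^2 = 1.7655


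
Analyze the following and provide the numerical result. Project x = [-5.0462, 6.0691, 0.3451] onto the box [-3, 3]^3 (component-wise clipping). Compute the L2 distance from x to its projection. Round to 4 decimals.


Project each component onto [-3, 3].
clip(-5.0462) = -3.0, clip(6.0691) = 3.0, clip(0.3451) = 0.3451
Projection = [-3.0, 3.0, 0.3451]
Squared diffs: [4.1869, 9.4194, 0.0]
Distance = sqrt(13.6063) = 3.6887


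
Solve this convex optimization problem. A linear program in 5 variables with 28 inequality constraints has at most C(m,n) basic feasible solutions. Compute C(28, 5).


Each vertex corresponds to some choice of n active constraints out of m, so the number of vertices is at most C(m, n) = m! / (n!(m-n)!).
m = 28, n = 5
Numerator: 28 * 27 * 26 * 25 * 24
Denominator: 5! = 120
C(28, 5) = 98280


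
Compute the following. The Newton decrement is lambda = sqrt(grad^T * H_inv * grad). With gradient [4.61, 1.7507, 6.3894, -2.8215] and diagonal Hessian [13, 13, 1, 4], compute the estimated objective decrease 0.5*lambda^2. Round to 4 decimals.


Step 1: H is diagonal, so H^(-1) * g = [0.3546, 0.1347, 6.3894, -0.7054].
Step 2: g^T H^(-1) g = sum_i g_i^2 / H_ii
  = (4.61)^2/13 + (1.7507)^2/13 + (6.3894)^2/1 + (-2.8215)^2/4
  = 1.6348 + 0.2358 + 40.8244 + 1.9902 = 44.6852
Step 3: Objective decrease = 0.5 * g^T H^(-1) g = 22.3426


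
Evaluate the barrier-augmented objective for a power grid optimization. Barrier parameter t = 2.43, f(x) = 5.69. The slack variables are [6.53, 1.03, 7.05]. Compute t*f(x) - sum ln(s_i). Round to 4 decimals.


Step 1: Compute log-barrier.
ln values: [1.8764, 0.0296, 1.953]
phi = -(1.8764 + 0.0296 + 1.953) = -3.859
Step 2: Compute augmented objective.
t*f(x) = 2.43*5.69 = 13.8267
Total = 13.8267 - 3.859 = 9.9677


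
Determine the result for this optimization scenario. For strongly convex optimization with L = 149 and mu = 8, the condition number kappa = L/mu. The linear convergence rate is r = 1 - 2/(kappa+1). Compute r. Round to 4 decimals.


Step 1: Compute the condition number.
kappa = L/mu = 149/8 = 18.625
Step 2: Compute the convergence rate.
r = 1 - 2/(kappa + 1) = 1 - 2*mu/(L + mu) = (L - mu)/(L + mu) = 141/157 = 0.8981


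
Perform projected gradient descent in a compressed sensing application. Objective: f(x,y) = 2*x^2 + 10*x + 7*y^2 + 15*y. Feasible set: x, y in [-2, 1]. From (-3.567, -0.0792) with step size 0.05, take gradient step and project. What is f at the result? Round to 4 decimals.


Step 1: Compute gradient at (-3.567, -0.0792).
grad_x = 2*2*-3.567 + 10 = -4.268
grad_y = 2*7*-0.0792 + 15 = 13.8912
Step 2: Gradient step.
x_raw = -3.567 - 0.05*-4.268 = -3.3536
y_raw = -0.0792 - 0.05*13.8912 = -0.7738
Step 3: Project onto [-2, 1].
x_proj = clip(-3.3536) = -2.0
y_proj = clip(-0.7738) = -0.7738
Step 4: Evaluate f.
f(-2.0, -0.7738) = -19.4155


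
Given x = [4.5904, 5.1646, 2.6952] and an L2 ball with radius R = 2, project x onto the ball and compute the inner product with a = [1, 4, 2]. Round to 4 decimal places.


Step 1: Compute ||x|| (intermediates to 6 decimals).
||x|| = sqrt(4.5904^2 + 5.1646^2 + 2.6952^2) = 7.416803
Step 2: Project.
Since ||x|| > R, scale = R/||x|| = 2/7.416803 = 0.269658, proj(x) = scale * x
proj(x) = [1.237838, 1.392676, 0.726782]
Step 3: Dot product.
a^T * proj(x) = 1*1.237838 + 4*1.392676 + 2*0.726782 = 8.2621


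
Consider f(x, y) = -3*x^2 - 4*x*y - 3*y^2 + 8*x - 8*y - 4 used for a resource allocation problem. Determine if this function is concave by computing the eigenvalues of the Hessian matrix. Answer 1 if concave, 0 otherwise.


The Hessian of f(x,y) = -3*x^2 - 4*x*y - 3*y^2 + 8*x - 8*y - 4 is:
H = [[-6, -4], [-4, -6]]
Trace = -6 - 6 = -12
Determinant = -6*-6 - (-4)^2 = 20
Discriminant = (-12)^2 - 4*20 = 64.0
Eigenvalues: lambda_1 = -10.0, lambda_2 = -2.0
The function is concave.

1


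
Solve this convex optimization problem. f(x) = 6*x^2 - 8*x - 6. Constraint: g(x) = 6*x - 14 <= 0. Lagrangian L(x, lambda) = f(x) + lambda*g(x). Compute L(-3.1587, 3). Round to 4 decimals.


Step 1: Evaluate f(x).
f(-3.1587) = 6*(-3.1587)^2 - 8*(-3.1587) - 6 = 79.1339
Step 2: Evaluate g(x).
g(-3.1587) = 6*-3.1587 - 14 = -32.9522
Step 3: Compute Lagrangian.
L = 79.1339 + 3*-32.9522 = -19.7227


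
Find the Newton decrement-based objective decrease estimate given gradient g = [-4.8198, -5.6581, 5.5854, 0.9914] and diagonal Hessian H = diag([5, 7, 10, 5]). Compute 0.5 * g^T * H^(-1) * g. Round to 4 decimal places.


Step 1: H is diagonal, so H^(-1) * g = [-0.964, -0.8083, 0.5585, 0.1983].
Step 2: g^T H^(-1) g = sum_i g_i^2 / H_ii
  = (-4.8198)^2/5 + (-5.6581)^2/7 + (5.5854)^2/10 + (0.9914)^2/5
  = 4.6461 + 4.5734 + 3.1197 + 0.1966 = 12.5358
Step 3: Objective decrease = 0.5 * g^T H^(-1) g = 6.2679


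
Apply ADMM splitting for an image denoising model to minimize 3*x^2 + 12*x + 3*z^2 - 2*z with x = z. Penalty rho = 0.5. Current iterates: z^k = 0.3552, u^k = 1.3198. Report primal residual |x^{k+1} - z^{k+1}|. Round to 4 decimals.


ADMM iteration with rho = 0.5, z^k = 0.3552, u^k = 1.3198
Step 1: x-update.
Minimize 3*x^2 + 12*x + (0.5/2)*(x - 0.3552 + 1.3198)^2
FOC: (2*3 + 0.5)*x = -12 + 0.5*(0.3552 - 1.3198)
x^{k+1} = -1.9204
Step 2: z-update.
Minimize 3*z^2 - 2*z + (0.5/2)*(-1.9204 - z + 1.3198)^2
FOC: (2*3 + 0.5)*z = 2 + 0.5*(-1.9204 + 1.3198)
z^{k+1} = 0.2615
Step 3: u-update.
u^{k+1} = 1.3198 - 1.9204 - 0.2615 = -0.862
Step 4: Primal residual = |-1.9204 - 0.2615| = 2.1818


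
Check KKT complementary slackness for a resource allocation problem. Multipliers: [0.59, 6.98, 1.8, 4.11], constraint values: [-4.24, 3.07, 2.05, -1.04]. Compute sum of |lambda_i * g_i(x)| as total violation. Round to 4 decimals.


KKT complementary slackness check:
lambda_1 * g_1 = 0.59 * -4.24 = -2.5016
lambda_2 * g_2 = 6.98 * 3.07 = 21.4286
lambda_3 * g_3 = 1.8 * 2.05 = 3.69
lambda_4 * g_4 = 4.11 * -1.04 = -4.2744
Total violation = 2.5016 + 21.4286 + 3.69 + 4.2744 = 31.8946


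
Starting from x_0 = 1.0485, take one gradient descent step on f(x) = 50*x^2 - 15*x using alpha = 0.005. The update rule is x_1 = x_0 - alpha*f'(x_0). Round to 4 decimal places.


We compute the gradient at x_0 and apply the update.
f'(x) = 100*x - 15
f'(1.0485) = 100*1.0485 - 15 = 89.85
x_1 = 1.0485 - 0.005*89.85 = 0.5993


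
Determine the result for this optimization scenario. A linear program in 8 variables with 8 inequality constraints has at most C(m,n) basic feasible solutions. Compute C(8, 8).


Each vertex corresponds to some choice of n active constraints out of m, so the number of vertices is at most C(m, n) = m! / (n!(m-n)!).
m = 8, n = 8
Numerator: 8 * 7 * 6 * 5 * 4 * 3 * 2 * 1
Denominator: 8! = 40320
C(8, 8) = 1


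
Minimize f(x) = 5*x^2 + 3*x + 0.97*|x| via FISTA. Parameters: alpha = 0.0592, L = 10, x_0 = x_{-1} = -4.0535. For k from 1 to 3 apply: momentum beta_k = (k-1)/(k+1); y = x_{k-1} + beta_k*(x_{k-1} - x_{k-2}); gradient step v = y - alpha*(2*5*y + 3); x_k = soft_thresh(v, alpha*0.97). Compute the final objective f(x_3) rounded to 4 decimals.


FISTA on f(x) = 5*x^2 + 3*x + 0.97*|x|
L = 10, alpha = 0.0592
Iteration 1: beta = 0.0, y = -4.0535 + 0.0*(-4.0535 + 4.0535) = -4.0535
  grad(y) = -37.535, v = y - alpha*grad = -1.8314
  prox(v) = soft_thresh(-1.8314, 0.0574) = -1.774
Iteration 2: beta = 0.3333, y = -1.774 + 0.3333*(-1.774 + 4.0535) = -1.0142
  grad(y) = -7.1417, v = y - alpha*grad = -0.5914
  prox(v) = soft_thresh(-0.5914, 0.0574) = -0.534
Iteration 3: beta = 0.5, y = -0.534 + 0.5*(-0.534 + 1.774) = 0.0861
  grad(y) = 3.8606, v = y - alpha*grad = -0.1425
  prox(v) = soft_thresh(-0.1425, 0.0574) = -0.0851
f(x_3) = 5*(-0.0851)^2 + 3*(-0.0851) + 0.97*|-0.0851| = -0.1365


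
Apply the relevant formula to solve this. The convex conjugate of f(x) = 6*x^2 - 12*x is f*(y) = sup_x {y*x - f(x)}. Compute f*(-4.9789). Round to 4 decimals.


f*(y) = sup_x {y*x - a*x^2 - b*x} = sup_x {(y-b)*x - a*x^2}
FOC: (y - b) - 2a*x = 0 => x* = (y - b)/(2a)
x* = (-4.9789 + 12)/(2*6) = 0.5851
f*(-4.9789) = (y-b)^2/(4a) = (-4.9789 + 12)^2/(4*6)
= 49.2958/24 = 2.054


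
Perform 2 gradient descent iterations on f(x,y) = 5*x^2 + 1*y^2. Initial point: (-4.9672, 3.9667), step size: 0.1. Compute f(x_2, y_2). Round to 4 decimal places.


Gradient descent on f(x,y) = 5*x^2 + 1*y^2.
Starting point: (-4.9672, 3.9667), alpha = 0.1
Step 1: grad_x = 2*5*-4.9672 = -49.672, grad_y = 2*1*3.9667 = 7.9334
  x_1 = -4.9672 - 0.1*-49.672 = 0.0
  y_1 = 3.9667 - 0.1*7.9334 = 3.1734
Step 2: grad_x = 2*5*0.0 = 0.0, grad_y = 2*1*3.1734 = 6.3467
  x_2 = 0.0 - 0.1*0.0 = 0.0
  y_2 = 3.1734 - 0.1*6.3467 = 2.5387
f(0.0, 2.5387) = 5*0.0^2 + 1*2.5387^2 = 6.4449


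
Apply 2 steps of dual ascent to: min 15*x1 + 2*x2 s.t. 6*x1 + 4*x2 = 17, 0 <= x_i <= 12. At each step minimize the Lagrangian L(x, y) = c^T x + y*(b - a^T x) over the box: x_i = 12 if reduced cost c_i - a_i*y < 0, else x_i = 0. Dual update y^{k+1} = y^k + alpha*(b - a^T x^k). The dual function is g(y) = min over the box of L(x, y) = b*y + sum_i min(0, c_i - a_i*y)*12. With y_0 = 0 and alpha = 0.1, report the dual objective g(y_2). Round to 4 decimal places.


Dual ascent for LP: min 15*x1 + 2*x2, 6*x1 + 4*x2 = 17, 0 <= x_i <= 12
Step 1: y^k = 0.0, reduced costs: (15.0, 2.0)
  x^k = (0.0, 0.0), subgradient = b - a^T x = 17.0
  y^{k+1} = 0.0 + 0.1*17.0 = 1.7
Step 2: y^k = 1.7, reduced costs: (4.8, -4.8)
  x^k = (0.0, 12.0), subgradient = b - a^T x = -31.0
  y^{k+1} = 1.7 + 0.1*-31.0 = -1.4
Dual objective at y_2 = -1.4: reduced costs (23.4, 7.6), box minimizer x = (0.0, 0.0)
g(y_2) = b*y + (c1 - a1*y)*x1 + (c2 - a2*y)*x2 = 17*(-1.4) + 23.4*0.0 + 7.6*0.0 = -23.8 + 0.0 + 0.0 = -23.8


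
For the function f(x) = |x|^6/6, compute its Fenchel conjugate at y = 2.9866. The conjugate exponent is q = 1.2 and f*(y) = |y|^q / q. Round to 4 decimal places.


The conjugate exponent q satisfies 1/p + 1/q = 1.
p = 6, so q = 6/(6 - 1) = 1.2
|y|^q = 2.9866^1.2 = 3.7172
f*(2.9866) = 3.7172 / 1.2 = 3.0976


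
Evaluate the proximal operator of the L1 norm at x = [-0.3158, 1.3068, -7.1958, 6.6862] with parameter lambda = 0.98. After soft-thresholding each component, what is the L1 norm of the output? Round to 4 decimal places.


Soft-thresholding with lambda = 0.98:
prox(-0.3158) = sign(-0.3158)*max(|-0.3158| - 0.98, 0) = 0.0
prox(1.3068) = sign(1.3068)*max(|1.3068| - 0.98, 0) = 0.3268
prox(-7.1958) = sign(-7.1958)*max(|-7.1958| - 0.98, 0) = -6.2158
prox(6.6862) = sign(6.6862)*max(|6.6862| - 0.98, 0) = 5.7062
prox(x) = [0.0, 0.3268, -6.2158, 5.7062]
||prox(x)||_1 = 0.0 + 0.3268 + 6.2158 + 5.7062 = 12.2488


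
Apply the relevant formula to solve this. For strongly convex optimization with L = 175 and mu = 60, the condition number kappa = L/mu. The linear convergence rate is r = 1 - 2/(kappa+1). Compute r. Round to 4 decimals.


Step 1: Compute the condition number.
kappa = L/mu = 175/60 = 2.9167
Step 2: Compute the convergence rate.
r = 1 - 2/(kappa + 1) = 1 - 2*mu/(L + mu) = (L - mu)/(L + mu) = 115/235 = 0.4894


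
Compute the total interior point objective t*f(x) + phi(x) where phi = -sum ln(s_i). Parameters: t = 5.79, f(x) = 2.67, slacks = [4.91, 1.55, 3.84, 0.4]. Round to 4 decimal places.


Step 1: Compute log-barrier.
ln values: [1.5913, 0.4383, 1.3455, -0.9163]
phi = -(1.5913 + 0.4383 + 1.3455 - 0.9163) = -2.4587
Step 2: Compute augmented objective.
t*f(x) = 5.79*2.67 = 15.4593
Total = 15.4593 - 2.4587 = 13.0006


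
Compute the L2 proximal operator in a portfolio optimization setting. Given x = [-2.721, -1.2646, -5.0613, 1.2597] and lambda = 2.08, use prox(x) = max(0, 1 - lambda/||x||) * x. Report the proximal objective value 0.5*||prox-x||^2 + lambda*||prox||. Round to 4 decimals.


Step 1: Compute ||x||.
||x|| = 6.0172
Step 2: Compute scaling factor.
scale = max(0, 1 - 2.08/6.0172) = 0.6543
Step 3: prox(x) = [-1.7804, -0.8275, -3.3117, 0.8243]
||prox(x)|| = 3.9372
Step 4: Proximal objective.
0.5*||prox-x||^2 = 2.1632
lambda*||prox|| = 8.1894
Total = 10.3526


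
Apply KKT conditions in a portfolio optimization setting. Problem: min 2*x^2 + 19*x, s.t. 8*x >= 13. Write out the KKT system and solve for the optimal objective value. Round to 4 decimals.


Step 1: Try lambda = 0 (constraint inactive).
x_unc = -19/(2*2) = -4.75
Check: 8*-4.75 = -38.0 < 13 -- violated!
Step 2: Constraint must be active: 8*x = 13
x* = 13/8 = 1.625
lambda = (2*2*1.625 + 19)/8 = 3.1875
Step 3: Compute optimal value.
f(x*) = 2*1.625^2 + 19*1.625 = 36.1563


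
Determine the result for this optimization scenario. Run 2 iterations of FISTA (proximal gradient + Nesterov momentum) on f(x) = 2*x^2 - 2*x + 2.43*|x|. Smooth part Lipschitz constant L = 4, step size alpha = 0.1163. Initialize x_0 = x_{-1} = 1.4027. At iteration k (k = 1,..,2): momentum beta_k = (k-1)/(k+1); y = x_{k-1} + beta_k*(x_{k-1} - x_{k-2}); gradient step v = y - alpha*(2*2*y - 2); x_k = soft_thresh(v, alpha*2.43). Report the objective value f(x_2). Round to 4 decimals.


FISTA on f(x) = 2*x^2 - 2*x + 2.43*|x|
L = 4, alpha = 0.1163
Iteration 1: beta = 0.0, y = 1.4027 + 0.0*(1.4027 - 1.4027) = 1.4027
  grad(y) = 3.6108, v = y - alpha*grad = 0.9828
  prox(v) = soft_thresh(0.9828, 0.2826) = 0.7002
Iteration 2: beta = 0.3333, y = 0.7002 + 0.3333*(0.7002 - 1.4027) = 0.466
  grad(y) = -0.1361, v = y - alpha*grad = 0.4818
  prox(v) = soft_thresh(0.4818, 0.2826) = 0.1992
f(x_2) = 2*0.1992^2 - 2*0.1992 + 2.43*|0.1992| = 0.165


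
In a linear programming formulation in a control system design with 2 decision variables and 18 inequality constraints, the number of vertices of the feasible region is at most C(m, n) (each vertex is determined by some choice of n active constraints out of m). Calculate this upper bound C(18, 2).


Each vertex corresponds to some choice of n active constraints out of m, so the number of vertices is at most C(m, n) = m! / (n!(m-n)!).
m = 18, n = 2
Numerator: 18 * 17
Denominator: 2! = 2
C(18, 2) = 153


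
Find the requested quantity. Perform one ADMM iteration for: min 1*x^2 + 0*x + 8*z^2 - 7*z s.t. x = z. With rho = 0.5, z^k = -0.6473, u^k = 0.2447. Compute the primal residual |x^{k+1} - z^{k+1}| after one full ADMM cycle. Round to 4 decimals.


ADMM iteration with rho = 0.5, z^k = -0.6473, u^k = 0.2447
Step 1: x-update.
Minimize 1*x^2 + 0*x + (0.5/2)*(x + 0.6473 + 0.2447)^2
FOC: (2*1 + 0.5)*x = 0 + 0.5*(-0.6473 - 0.2447)
x^{k+1} = -0.1784
Step 2: z-update.
Minimize 8*z^2 - 7*z + (0.5/2)*(-0.1784 - z + 0.2447)^2
FOC: (2*8 + 0.5)*z = 7 + 0.5*(-0.1784 + 0.2447)
z^{k+1} = 0.4263
Step 3: u-update.
u^{k+1} = 0.2447 - 0.1784 - 0.4263 = -0.36
Step 4: Primal residual = |-0.1784 - 0.4263| = 0.6047


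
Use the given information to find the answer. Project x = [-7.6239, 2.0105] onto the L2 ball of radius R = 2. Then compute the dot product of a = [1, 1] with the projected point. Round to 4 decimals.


Step 1: Compute ||x|| (intermediates to 6 decimals).
||x|| = sqrt((-7.6239)^2 + 2.0105^2) = 7.884539
Step 2: Project.
Since ||x|| > R, scale = R/||x|| = 2/7.884539 = 0.253661, proj(x) = scale * x
proj(x) = [-1.933886, 0.509985]
Step 3: Dot product.
a^T * proj(x) = 1*(-1.933886) + 1*0.509985 = -1.4239


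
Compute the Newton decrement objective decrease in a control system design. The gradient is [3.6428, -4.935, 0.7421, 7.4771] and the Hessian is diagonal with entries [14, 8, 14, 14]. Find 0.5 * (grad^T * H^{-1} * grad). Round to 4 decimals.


Step 1: H is diagonal, so H^(-1) * g = [0.2602, -0.6169, 0.053, 0.5341].
Step 2: g^T H^(-1) g = sum_i g_i^2 / H_ii
  = (3.6428)^2/14 + (-4.935)^2/8 + (0.7421)^2/14 + (7.4771)^2/14
  = 0.9479 + 3.0443 + 0.0393 + 3.9934 = 8.0248
Step 3: Objective decrease = 0.5 * g^T H^(-1) g = 4.0124


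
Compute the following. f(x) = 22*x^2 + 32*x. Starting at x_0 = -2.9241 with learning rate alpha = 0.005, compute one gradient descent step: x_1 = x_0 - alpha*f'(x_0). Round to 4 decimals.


We compute the gradient at x_0 and apply the update.
f'(x) = 44*x + 32
f'(-2.9241) = 44*-2.9241 + 32 = -96.6604
x_1 = -2.9241 - 0.005*-96.6604 = -2.4408


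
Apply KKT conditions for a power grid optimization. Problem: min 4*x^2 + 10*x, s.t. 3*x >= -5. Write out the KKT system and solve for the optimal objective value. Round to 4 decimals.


Step 1: Try lambda = 0 (constraint inactive).
Stationarity: 2*4*x + 10 = 0
x* = -10/(2*4) = -1.25
Check constraint: 3*-1.25 = -3.75 >= -5 -- satisfied.
Step 2: Compute optimal value.
f(x*) = 4*(-1.25)^2 + 10*(-1.25) = -6.25
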